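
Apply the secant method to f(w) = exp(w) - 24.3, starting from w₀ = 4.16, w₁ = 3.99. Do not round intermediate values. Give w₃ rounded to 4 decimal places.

Secant update: w_(k+1) = w_k − f(w_k)·(w_k − w_(k-1))/(f(w_k) − f(w_(k-1))).
f(w_0) = 39.771523, f(w_1) = 29.754889
w_2 = 3.990000 - (29.754889)·(3.990000 - 4.160000)/(29.754889 - (39.771523)) = 3.485007; f(w_2) = 8.322651
w_3 = 3.485007 - (8.322651)·(3.485007 - 3.990000)/(8.322651 - (29.754889)) = 3.288906; f(w_3) = 2.513512

3.2889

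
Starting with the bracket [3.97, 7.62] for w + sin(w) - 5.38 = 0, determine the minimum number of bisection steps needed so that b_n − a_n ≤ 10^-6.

22

Initial width b − a = 7.62 − 3.97 = 3.650000.
After n steps the width is (b−a)/2^n; need (b−a)/2^n ≤ 10^-6.
So n ≥ log₂(3.650000/10^-6) = log₂(3650000.0000) ≈ 21.7995.
Hence n = 22.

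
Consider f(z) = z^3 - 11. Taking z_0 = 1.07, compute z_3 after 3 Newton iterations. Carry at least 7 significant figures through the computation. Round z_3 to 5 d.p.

2.35133

f'(z) = 3z^2
z_0 = 1.070000: f = -9.774957, f' = 3.434700 → z_1 = 1.070000 - (-9.774957)/(3.434700) = 3.915942
z_1 = 3.915942: f = 49.049411, f' = 46.003805 → z_2 = 3.915942 - (49.049411)/(46.003805) = 2.849739
z_2 = 2.849739: f = 12.142757, f' = 24.363031 → z_3 = 2.849739 - (12.142757)/(24.363031) = 2.351330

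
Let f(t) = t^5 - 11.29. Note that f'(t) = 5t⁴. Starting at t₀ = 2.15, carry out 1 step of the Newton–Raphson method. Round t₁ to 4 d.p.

1.8257

Newton update: t ← t − f(t)/f'(t).
t_0 = 2.150000: f = 34.650138, f' = 106.837531 → t_1 = 2.150000 - (34.650138)/(106.837531) = 1.825674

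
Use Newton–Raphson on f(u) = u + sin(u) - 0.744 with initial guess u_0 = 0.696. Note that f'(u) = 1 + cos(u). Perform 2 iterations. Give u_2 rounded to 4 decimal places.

u_0 = 0.696000: f = 0.593153, f' = 1.767413 → u_1 = 0.696000 - (0.593153)/(1.767413) = 0.360395
u_1 = 0.360395: f = -0.030962, f' = 1.935758 → u_2 = 0.360395 - (-0.030962)/(1.935758) = 0.376389

0.3764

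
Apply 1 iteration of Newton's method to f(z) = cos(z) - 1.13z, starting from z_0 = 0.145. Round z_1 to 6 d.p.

0.792831

Newton update: z ← z − f(z)/f'(z).
f'(z) = -sin(z) - 1.13
z_0 = 0.145000: f = 0.825656, f' = -1.274492 → z_1 = 0.145000 - (0.825656)/(-1.274492) = 0.792831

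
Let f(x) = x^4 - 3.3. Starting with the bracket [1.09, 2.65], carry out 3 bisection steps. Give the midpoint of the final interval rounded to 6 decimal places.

f(1.090000) = -1.888418, f(2.650000) = 46.015506 (opposite signs)
step 1: m = 1.870000, f(m) = 8.928310 > 0 → root in [1.090000, 1.870000]
step 2: m = 1.480000, f(m) = 1.497852 > 0 → root in [1.090000, 1.480000]
step 3: m = 1.285000, f(m) = -0.573456 < 0 → root in [1.285000, 1.480000]
Midpoint of [1.285000, 1.480000] = 1.382500

1.382500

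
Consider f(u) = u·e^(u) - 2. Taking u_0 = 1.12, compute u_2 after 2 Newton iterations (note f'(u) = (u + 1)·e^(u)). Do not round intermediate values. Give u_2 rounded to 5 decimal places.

u_0 = 1.120000: f = 1.432637, f' = 6.497491 → u_1 = 1.120000 - (1.432637)/(6.497491) = 0.899509
u_1 = 0.899509: f = 0.211350, f' = 4.669747 → u_2 = 0.899509 - (0.211350)/(4.669747) = 0.854250

0.85425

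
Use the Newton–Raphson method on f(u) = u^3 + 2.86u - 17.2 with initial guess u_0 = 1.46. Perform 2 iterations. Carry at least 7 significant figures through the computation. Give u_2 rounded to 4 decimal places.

f'(u) = 3u^2 + 2.86
u_0 = 1.460000: f = -9.912264, f' = 9.254800 → u_1 = 1.460000 - (-9.912264)/(9.254800) = 2.531040
u_1 = 2.531040: f = 6.253038, f' = 22.078495 → u_2 = 2.531040 - (6.253038)/(22.078495) = 2.247822

2.2478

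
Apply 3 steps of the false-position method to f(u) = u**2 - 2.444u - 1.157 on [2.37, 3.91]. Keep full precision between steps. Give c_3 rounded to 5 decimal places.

2.84165

False-position update: c = (a·f(b) − b·f(a))/(f(b) − f(a)); replace the endpoint whose sign matches f(c).
f(2.370000) = -1.332380, f(3.910000) = 4.575060
step 1: c = 2.717336, f(c) = -0.414255 < 0 → new bracket [2.717336, 3.910000]
step 2: c = 2.816361, f(c) = -0.108298 < 0 → new bracket [2.816361, 3.910000]
step 3: c = 2.841650, f(c) = -0.027018 < 0 → new bracket [2.841650, 3.910000]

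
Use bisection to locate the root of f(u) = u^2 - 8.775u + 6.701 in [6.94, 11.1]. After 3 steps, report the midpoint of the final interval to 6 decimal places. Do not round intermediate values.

f(6.940000) = -6.033900, f(11.100000) = 32.508500 (opposite signs)
step 1: m = 9.020000, f(m) = 8.910900 > 0 → root in [6.940000, 9.020000]
step 2: m = 7.980000, f(m) = 0.356900 > 0 → root in [6.940000, 7.980000]
step 3: m = 7.460000, f(m) = -3.108900 < 0 → root in [7.460000, 7.980000]
Midpoint of [7.460000, 7.980000] = 7.720000

7.720000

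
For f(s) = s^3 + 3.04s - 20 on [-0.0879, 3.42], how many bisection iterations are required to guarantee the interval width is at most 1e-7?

Initial width b − a = 3.42 − -0.0879 = 3.507900.
After n steps the width is (b−a)/2^n; need (b−a)/2^n ≤ 1e-7.
So n ≥ log₂(3.507900/1e-7) = log₂(35079000.0000) ≈ 25.0641.
Hence n = 26.

26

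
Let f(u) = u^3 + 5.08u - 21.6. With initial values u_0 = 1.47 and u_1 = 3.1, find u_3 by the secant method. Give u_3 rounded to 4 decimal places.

f(u_0) = -10.955877, f(u_1) = 23.939000
u_2 = 3.100000 - (23.939000)·(3.100000 - 1.470000)/(23.939000 - (-10.955877)) = 1.981768; f(u_2) = -3.749415
u_3 = 1.981768 - (-3.749415)·(1.981768 - 3.100000)/(-3.749415 - (23.939000)) = 2.133193; f(u_3) = -1.056261

2.1332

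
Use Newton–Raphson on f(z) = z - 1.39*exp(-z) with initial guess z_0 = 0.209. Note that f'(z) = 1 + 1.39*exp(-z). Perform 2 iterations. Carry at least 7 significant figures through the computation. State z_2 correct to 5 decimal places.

0.69365

z_0 = 0.209000: f = -0.918839, f' = 2.127839 → z_1 = 0.209000 - (-0.918839)/(2.127839) = 0.640818
z_1 = 0.640818: f = -0.091519, f' = 1.732337 → z_2 = 0.640818 - (-0.091519)/(1.732337) = 0.693648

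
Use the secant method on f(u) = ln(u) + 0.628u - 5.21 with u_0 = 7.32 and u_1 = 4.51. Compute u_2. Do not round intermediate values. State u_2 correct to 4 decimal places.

5.5988

f(u_0) = 1.377570, f(u_1) = -0.871423
u_2 = 4.510000 - (-0.871423)·(4.510000 - 7.320000)/(-0.871423 - (1.377570)) = 5.598798; f(u_2) = 0.028597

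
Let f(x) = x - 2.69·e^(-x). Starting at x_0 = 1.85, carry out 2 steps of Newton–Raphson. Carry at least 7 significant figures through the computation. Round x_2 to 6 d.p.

f'(x) = 1 + 2.69·e^(-x)
x_0 = 1.850000: f = 1.427032, f' = 1.422968 → x_1 = 1.850000 - (1.427032)/(1.422968) = 0.847144
x_1 = 0.847144: f = -0.305891, f' = 2.153035 → x_2 = 0.847144 - (-0.305891)/(2.153035) = 0.989218

0.989218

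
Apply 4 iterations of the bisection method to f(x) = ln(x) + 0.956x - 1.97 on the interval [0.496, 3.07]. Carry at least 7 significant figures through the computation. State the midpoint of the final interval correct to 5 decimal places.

1.54169

f(0.496000) = -2.197003, f(3.070000) = 2.086598 (opposite signs)
step 1: m = 1.783000, f(m) = 0.312845 > 0 → root in [0.496000, 1.783000]
step 2: m = 1.139500, f(m) = -0.750048 < 0 → root in [1.139500, 1.783000]
step 3: m = 1.461250, f(m) = -0.193753 < 0 → root in [1.461250, 1.783000]
step 4: m = 1.622125, f(m) = 0.064489 > 0 → root in [1.461250, 1.622125]
Midpoint of [1.461250, 1.622125] = 1.541688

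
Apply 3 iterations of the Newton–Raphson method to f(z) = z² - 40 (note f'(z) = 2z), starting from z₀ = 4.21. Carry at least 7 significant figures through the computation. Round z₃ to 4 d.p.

6.3246

z_0 = 4.210000: f = -22.275900, f' = 8.420000 → z_1 = 4.210000 - (-22.275900)/(8.420000) = 6.855594
z_1 = 6.855594: f = 6.999167, f' = 13.711188 → z_2 = 6.855594 - (6.999167)/(13.711188) = 6.345123
z_2 = 6.345123: f = 0.260581, f' = 12.690245 → z_3 = 6.345123 - (0.260581)/(12.690245) = 6.324589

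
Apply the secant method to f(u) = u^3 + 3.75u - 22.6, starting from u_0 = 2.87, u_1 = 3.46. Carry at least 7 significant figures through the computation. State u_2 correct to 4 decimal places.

2.5217

f(u_0) = 11.802403, f(u_1) = 31.796736
u_2 = 3.460000 - (31.796736)·(3.460000 - 2.870000)/(31.796736 - (11.802403)) = 2.521730; f(u_2) = 2.892487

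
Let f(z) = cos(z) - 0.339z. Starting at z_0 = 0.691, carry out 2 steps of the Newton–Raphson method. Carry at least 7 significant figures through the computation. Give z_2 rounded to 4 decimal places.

f'(z) = -sin(z) - 0.339
z_0 = 0.691000: f = 0.536360, f' = -0.976308 → z_1 = 0.691000 - (0.536360)/(-0.976308) = 1.240376
z_1 = 1.240376: f = -0.096047, f' = -1.284906 → z_2 = 1.240376 - (-0.096047)/(-1.284906) = 1.165626

1.1656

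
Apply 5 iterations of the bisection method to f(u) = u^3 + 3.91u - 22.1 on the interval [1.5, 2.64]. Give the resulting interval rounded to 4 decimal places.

[2.3194, 2.3550]

f(1.500000) = -12.860000, f(2.640000) = 6.622144 (opposite signs)
step 1: m = 2.070000, f(m) = -5.136557 < 0 → root in [2.070000, 2.640000]
step 2: m = 2.355000, f(m) = 0.168939 > 0 → root in [2.070000, 2.355000]
step 3: m = 2.212500, f(m) = -2.618592 < 0 → root in [2.212500, 2.355000]
step 4: m = 2.283750, f(m) = -1.259607 < 0 → root in [2.283750, 2.355000]
step 5: m = 2.319375, f(m) = -0.554165 < 0 → root in [2.319375, 2.355000]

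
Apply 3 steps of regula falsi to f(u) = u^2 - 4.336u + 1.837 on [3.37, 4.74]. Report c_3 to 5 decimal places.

3.85508

False-position update: c = (a·f(b) − b·f(a))/(f(b) − f(a)); replace the endpoint whose sign matches f(c).
f(3.370000) = -1.418420, f(4.740000) = 3.751960
step 1: c = 3.745840, f(c) = -0.373645 < 0 → new bracket [3.745840, 4.740000]
step 2: c = 3.835878, f(c) = -0.081406 < 0 → new bracket [3.835878, 4.740000]
step 3: c = 3.855078, f(c) = -0.016990 < 0 → new bracket [3.855078, 4.740000]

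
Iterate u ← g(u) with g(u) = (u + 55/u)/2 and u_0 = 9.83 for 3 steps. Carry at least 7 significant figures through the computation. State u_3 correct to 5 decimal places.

u_1 = g(9.830000) = 7.712558
u_2 = g(7.712558) = 7.421892
u_3 = g(7.421892) = 7.416201

7.41620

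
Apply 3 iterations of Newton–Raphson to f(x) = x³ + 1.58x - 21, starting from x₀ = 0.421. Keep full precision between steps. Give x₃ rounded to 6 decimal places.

4.576117

f'(x) = 3x² + 1.58
x_0 = 0.421000: f = -20.260202, f' = 2.111723 → x_1 = 0.421000 - (-20.260202)/(2.111723) = 10.015157
x_1 = 10.015157: f = 999.377877, f' = 302.490096 → x_2 = 10.015157 - (999.377877)/(302.490096) = 6.711320
x_2 = 6.711320: f = 291.893940, f' = 136.705452 → x_3 = 6.711320 - (291.893940)/(136.705452) = 4.576117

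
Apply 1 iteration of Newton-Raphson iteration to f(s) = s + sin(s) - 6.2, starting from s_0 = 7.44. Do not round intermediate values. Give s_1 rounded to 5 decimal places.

f'(s) = 1 + cos(s)
s_0 = 7.440000: f = 2.155526, f' = 1.402258 → s_1 = 7.440000 - (2.155526)/(1.402258) = 5.902817

5.90282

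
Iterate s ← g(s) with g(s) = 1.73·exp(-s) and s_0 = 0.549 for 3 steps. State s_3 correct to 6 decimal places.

0.914965

s_1 = g(0.549000) = 0.999122
s_2 = g(0.999122) = 0.636991
s_3 = g(0.636991) = 0.914965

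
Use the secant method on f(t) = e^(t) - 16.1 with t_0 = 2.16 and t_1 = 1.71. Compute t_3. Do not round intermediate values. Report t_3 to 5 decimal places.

2.52663

f(t_0) = -7.428862, f(t_1) = -10.571039
t_2 = 1.710000 - (-10.571039)·(1.710000 - 2.160000)/(-10.571039 - (-7.428862)) = 3.223909; f(t_2) = 9.026135
t_3 = 3.223909 - (9.026135)·(3.223909 - 1.710000)/(9.026135 - (-10.571039)) = 2.526627; f(t_3) = -3.588763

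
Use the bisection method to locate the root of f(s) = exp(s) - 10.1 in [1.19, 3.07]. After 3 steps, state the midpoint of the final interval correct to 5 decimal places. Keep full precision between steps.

f(1.190000) = -6.812919, f(3.070000) = 11.441903 (opposite signs)
step 1: m = 2.130000, f(m) = -1.685133 < 0 → root in [2.130000, 3.070000]
step 2: m = 2.600000, f(m) = 3.363738 > 0 → root in [2.130000, 2.600000]
step 3: m = 2.365000, f(m) = 0.544039 > 0 → root in [2.130000, 2.365000]
Midpoint of [2.130000, 2.365000] = 2.247500

2.24750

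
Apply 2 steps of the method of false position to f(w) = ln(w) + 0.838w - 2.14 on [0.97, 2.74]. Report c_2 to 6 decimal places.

1.842430

f(0.970000) = -1.357599, f(2.740000) = 1.164078
step 1: c = 1.922918, f(c) = 0.125249 > 0 → new bracket [0.970000, 1.922918]
step 2: c = 1.842430, f(c) = 0.015041 > 0 → new bracket [0.970000, 1.842430]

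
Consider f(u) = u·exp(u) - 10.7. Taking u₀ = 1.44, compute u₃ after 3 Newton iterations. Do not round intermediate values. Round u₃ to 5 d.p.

f'(u) = (u + 1)·exp(u)
u_0 = 1.440000: f = -4.622198, f' = 10.298498 → u_1 = 1.440000 - (-4.622198)/(10.298498) = 1.888823
u_1 = 1.888823: f = 1.788100, f' = 19.099679 → u_2 = 1.888823 - (1.788100)/(19.099679) = 1.795203
u_2 = 1.795203: f = 0.108376, f' = 16.829074 → u_3 = 1.795203 - (0.108376)/(16.829074) = 1.788763

1.78876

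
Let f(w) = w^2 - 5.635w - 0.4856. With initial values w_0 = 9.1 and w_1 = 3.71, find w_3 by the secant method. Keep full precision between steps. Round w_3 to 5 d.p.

6.38810

Secant update: w_(k+1) = w_k − f(w_k)·(w_k − w_(k-1))/(f(w_k) − f(w_(k-1))).
f(w_0) = 31.045900, f(w_1) = -7.627350
w_2 = 3.710000 - (-7.627350)·(3.710000 - 9.100000)/(-7.627350 - (31.045900)) = 4.773045; f(w_2) = -4.599749
w_3 = 4.773045 - (-4.599749)·(4.773045 - 3.710000)/(-4.599749 - (-7.627350)) = 6.388100; f(w_3) = 4.325278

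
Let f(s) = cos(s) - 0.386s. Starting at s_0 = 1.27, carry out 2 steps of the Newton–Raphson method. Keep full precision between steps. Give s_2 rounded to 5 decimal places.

1.12261

Newton update: s ← s − f(s)/f'(s).
f'(s) = -sin(s) - 0.386
s_0 = 1.270000: f = -0.193939, f' = -1.341101 → s_1 = 1.270000 - (-0.193939)/(-1.341101) = 1.125388
s_1 = 1.125388: f = -0.003574, f' = -1.288435 → s_2 = 1.125388 - (-0.003574)/(-1.288435) = 1.122615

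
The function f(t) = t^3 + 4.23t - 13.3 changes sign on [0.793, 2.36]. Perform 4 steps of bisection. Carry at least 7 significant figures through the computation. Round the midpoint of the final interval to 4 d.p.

f(0.793000) = -9.446933, f(2.360000) = 9.827056 (opposite signs)
step 1: m = 1.576500, f(m) = -2.713247 < 0 → root in [1.576500, 2.360000]
step 2: m = 1.968250, f(m) = 2.650714 > 0 → root in [1.576500, 1.968250]
step 3: m = 1.772375, f(m) = -0.235269 < 0 → root in [1.772375, 1.968250]
step 4: m = 1.870312, f(m) = 1.153904 > 0 → root in [1.772375, 1.870312]
Midpoint of [1.772375, 1.870312] = 1.821344

1.8213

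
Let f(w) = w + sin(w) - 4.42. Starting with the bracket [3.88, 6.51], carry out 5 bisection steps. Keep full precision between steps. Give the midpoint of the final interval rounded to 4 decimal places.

f(3.880000) = -1.213111, f(6.510000) = 2.314875 (opposite signs)
step 1: m = 5.195000, f(m) = -0.110786 < 0 → root in [5.195000, 6.510000]
step 2: m = 5.852500, f(m) = 1.015006 > 0 → root in [5.195000, 5.852500]
step 3: m = 5.523750, f(m) = 0.415238 > 0 → root in [5.195000, 5.523750]
step 4: m = 5.359375, f(m) = 0.141471 > 0 → root in [5.195000, 5.359375]
step 5: m = 5.277188, f(m) = 0.012491 > 0 → root in [5.195000, 5.277188]
Midpoint of [5.195000, 5.277188] = 5.236094

5.2361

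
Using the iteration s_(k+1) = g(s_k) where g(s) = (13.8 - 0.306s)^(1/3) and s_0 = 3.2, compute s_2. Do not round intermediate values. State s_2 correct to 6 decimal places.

2.356377

s_1 = g(3.200000) = 2.340481
s_2 = g(2.340481) = 2.356377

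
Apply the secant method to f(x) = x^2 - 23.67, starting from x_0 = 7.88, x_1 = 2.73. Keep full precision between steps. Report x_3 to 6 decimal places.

f(x_0) = 38.424400, f(x_1) = -16.217100
x_2 = 2.730000 - (-16.217100)·(2.730000 - 7.880000)/(-16.217100 - (38.424400)) = 4.258473; f(x_2) = -5.535407
x_3 = 4.258473 - (-5.535407)·(4.258473 - 2.730000)/(-5.535407 - (-16.217100)) = 5.050550; f(x_3) = 1.838053

5.050550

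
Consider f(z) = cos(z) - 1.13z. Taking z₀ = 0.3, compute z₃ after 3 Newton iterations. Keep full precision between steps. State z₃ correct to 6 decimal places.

f'(z) = -sin(z) - 1.13
z_0 = 0.300000: f = 0.616336, f' = -1.425520 → z_1 = 0.300000 - (0.616336)/(-1.425520) = 0.732359
z_1 = 0.732359: f = -0.083966, f' = -1.798626 → z_2 = 0.732359 - (-0.083966)/(-1.798626) = 0.685675
z_2 = 0.685675: f = -0.000821, f' = -1.763196 → z_3 = 0.685675 - (-0.000821)/(-1.763196) = 0.685209

0.685209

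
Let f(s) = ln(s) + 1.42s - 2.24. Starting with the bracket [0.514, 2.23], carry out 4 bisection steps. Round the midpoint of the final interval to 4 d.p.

1.3184

f(0.514000) = -2.175652, f(2.230000) = 1.728602 (opposite signs)
step 1: m = 1.372000, f(m) = 0.024510 > 0 → root in [0.514000, 1.372000]
step 2: m = 0.943000, f(m) = -0.959629 < 0 → root in [0.943000, 1.372000]
step 3: m = 1.157500, f(m) = -0.450087 < 0 → root in [1.157500, 1.372000]
step 4: m = 1.264750, f(m) = -0.209181 < 0 → root in [1.264750, 1.372000]
Midpoint of [1.264750, 1.372000] = 1.318375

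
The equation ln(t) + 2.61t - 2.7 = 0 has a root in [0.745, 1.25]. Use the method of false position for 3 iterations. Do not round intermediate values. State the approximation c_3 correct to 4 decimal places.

1.0250

f(0.745000) = -1.049921, f(1.250000) = 0.785644
step 1: c = 1.033854, f(c) = 0.031652 > 0 → new bracket [0.745000, 1.033854]
step 2: c = 1.025401, f(c) = 0.001379 > 0 → new bracket [0.745000, 1.025401]
step 3: c = 1.025033, f(c) = 0.000060 > 0 → new bracket [0.745000, 1.025033]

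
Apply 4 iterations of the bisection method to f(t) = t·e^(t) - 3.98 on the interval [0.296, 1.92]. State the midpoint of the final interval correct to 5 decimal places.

f(0.296000) = -3.582037, f(1.920000) = 9.116240 (opposite signs)
step 1: m = 1.108000, f(m) = -0.624648 < 0 → root in [1.108000, 1.920000]
step 2: m = 1.514000, f(m) = 2.900939 > 0 → root in [1.108000, 1.514000]
step 3: m = 1.311000, f(m) = 0.883655 > 0 → root in [1.108000, 1.311000]
step 4: m = 1.209500, f(m) = 0.074012 > 0 → root in [1.108000, 1.209500]
Midpoint of [1.108000, 1.209500] = 1.158750

1.15875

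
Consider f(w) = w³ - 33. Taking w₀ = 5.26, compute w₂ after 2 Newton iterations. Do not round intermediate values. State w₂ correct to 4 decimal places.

3.3245

f'(w) = 3w²
w_0 = 5.260000: f = 112.531576, f' = 83.002800 → w_1 = 5.260000 - (112.531576)/(83.002800) = 3.904244
w_1 = 3.904244: f = 26.512847, f' = 45.729355 → w_2 = 3.904244 - (26.512847)/(45.729355) = 3.324466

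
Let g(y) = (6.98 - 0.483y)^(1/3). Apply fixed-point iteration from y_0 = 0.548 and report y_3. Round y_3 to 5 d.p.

1.82706

y_1 = g(0.548000) = 1.886639
y_2 = g(1.886639) = 1.824035
y_3 = g(1.824035) = 1.827059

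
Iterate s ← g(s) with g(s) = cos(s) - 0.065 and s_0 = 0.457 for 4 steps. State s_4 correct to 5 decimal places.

0.66277

s_1 = g(0.457000) = 0.832380
s_2 = g(0.832380) = 0.608117
s_3 = g(0.608117) = 0.755725
s_4 = g(0.755725) = 0.662774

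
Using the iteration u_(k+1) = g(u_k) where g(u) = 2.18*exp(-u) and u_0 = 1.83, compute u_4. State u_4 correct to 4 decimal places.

1.3640

u_1 = g(1.830000) = 0.349702
u_2 = g(0.349702) = 1.536679
u_3 = g(1.536679) = 0.468906
u_4 = g(0.468906) = 1.363997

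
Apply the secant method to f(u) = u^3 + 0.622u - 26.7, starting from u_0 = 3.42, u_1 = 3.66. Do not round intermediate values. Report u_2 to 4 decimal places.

f(u_0) = 15.428928, f(u_1) = 24.604416
u_2 = 3.660000 - (24.604416)·(3.660000 - 3.420000)/(24.604416 - (15.428928)) = 3.016431; f(u_2) = 2.622291

3.0164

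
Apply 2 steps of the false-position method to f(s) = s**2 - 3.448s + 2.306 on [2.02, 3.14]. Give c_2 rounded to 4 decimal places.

2.4869

f(2.020000) = -0.578560, f(3.140000) = 1.338880
step 1: c = 2.357944, f(c) = -0.264291 < 0 → new bracket [2.357944, 3.140000]
step 2: c = 2.486870, f(c) = -0.084205 < 0 → new bracket [2.486870, 3.140000]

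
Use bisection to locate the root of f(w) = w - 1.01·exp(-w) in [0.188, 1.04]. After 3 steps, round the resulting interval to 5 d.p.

f(0.188000) = -0.648901, f(1.040000) = 0.683011 (opposite signs)
step 1: m = 0.614000, f(m) = 0.067406 > 0 → root in [0.188000, 0.614000]
step 2: m = 0.401000, f(m) = -0.275347 < 0 → root in [0.401000, 0.614000]
step 3: m = 0.507500, f(m) = -0.100519 < 0 → root in [0.507500, 0.614000]

[0.50750, 0.61400]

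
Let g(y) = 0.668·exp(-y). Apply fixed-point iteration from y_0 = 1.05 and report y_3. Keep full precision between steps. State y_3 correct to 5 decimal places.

y_1 = g(1.050000) = 0.233758
y_2 = g(0.233758) = 0.528757
y_3 = g(0.528757) = 0.393677

0.39368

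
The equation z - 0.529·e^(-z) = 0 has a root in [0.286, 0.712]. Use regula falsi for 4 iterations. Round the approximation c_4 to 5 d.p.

f(0.286000) = -0.111418, f(0.712000) = 0.452440
step 1: c = 0.370177, f(c) = 0.004844 > 0 → new bracket [0.286000, 0.370177]
step 2: c = 0.366670, f(c) = 0.000053 > 0 → new bracket [0.286000, 0.366670]
step 3: c = 0.366632, f(c) = 0.000001 > 0 → new bracket [0.286000, 0.366632]
step 4: c = 0.366631, f(c) = 0.000000 > 0 → new bracket [0.286000, 0.366631]

0.36663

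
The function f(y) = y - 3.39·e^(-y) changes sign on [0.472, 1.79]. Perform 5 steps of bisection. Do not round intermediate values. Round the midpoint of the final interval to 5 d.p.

f(0.472000) = -1.642524, f(1.790000) = 1.224005 (opposite signs)
step 1: m = 1.131000, f(m) = 0.037012 > 0 → root in [0.472000, 1.131000]
step 2: m = 0.801500, f(m) = -0.719442 < 0 → root in [0.801500, 1.131000]
step 3: m = 0.966250, f(m) = -0.323670 < 0 → root in [0.966250, 1.131000]
step 4: m = 1.048625, f(m) = -0.139296 < 0 → root in [1.048625, 1.131000]
step 5: m = 1.089812, f(m) = -0.050175 < 0 → root in [1.089812, 1.131000]
Midpoint of [1.089812, 1.131000] = 1.110406

1.11041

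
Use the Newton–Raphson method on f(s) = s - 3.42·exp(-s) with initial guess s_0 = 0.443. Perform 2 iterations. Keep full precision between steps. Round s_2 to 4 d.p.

Newton update: s ← s − f(s)/f'(s).
f'(s) = 1 + 3.42·exp(-s)
s_0 = 0.443000: f = -1.753007, f' = 3.196007 → s_1 = 0.443000 - (-1.753007)/(3.196007) = 0.991499
s_1 = 0.991499: f = -0.277390, f' = 2.268889 → s_2 = 0.991499 - (-0.277390)/(2.268889) = 1.113757

1.1138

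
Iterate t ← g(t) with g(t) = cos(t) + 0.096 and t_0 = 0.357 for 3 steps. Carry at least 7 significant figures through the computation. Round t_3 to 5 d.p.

t_1 = g(0.357000) = 1.032949
t_2 = g(1.032949) = 0.608288
t_3 = g(0.608288) = 0.916628

0.91663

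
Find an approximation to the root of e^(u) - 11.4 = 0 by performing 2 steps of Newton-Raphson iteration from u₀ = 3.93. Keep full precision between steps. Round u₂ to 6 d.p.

2.640532

Newton update: u ← u − f(u)/f'(u).
f'(u) = e^(u)
u_0 = 3.930000: f = 39.506978, f' = 50.906978 → u_1 = 3.930000 - (39.506978)/(50.906978) = 3.153938
u_1 = 3.153938: f = 12.028140, f' = 23.428140 → u_2 = 3.153938 - (12.028140)/(23.428140) = 2.640532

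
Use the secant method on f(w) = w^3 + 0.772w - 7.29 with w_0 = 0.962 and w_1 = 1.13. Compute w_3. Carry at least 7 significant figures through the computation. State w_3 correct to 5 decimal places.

1.61509

Secant update: w_(k+1) = w_k − f(w_k)·(w_k − w_(k-1))/(f(w_k) − f(w_(k-1))).
f(w_0) = -5.657059, f(w_1) = -4.974743
w_2 = 1.130000 - (-4.974743)·(1.130000 - 0.962000)/(-4.974743 - (-5.657059)) = 2.354883; f(w_2) = 7.586905
w_3 = 2.354883 - (7.586905)·(2.354883 - 1.130000)/(7.586905 - (-4.974743)) = 1.615086; f(w_3) = -1.830200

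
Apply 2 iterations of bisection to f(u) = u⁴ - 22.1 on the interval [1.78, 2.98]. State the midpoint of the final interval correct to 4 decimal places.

f(1.780000) = -12.061241, f(2.980000) = 56.761504 (opposite signs)
step 1: m = 2.380000, f(m) = 9.985427 > 0 → root in [1.780000, 2.380000]
step 2: m = 2.080000, f(m) = -3.382263 < 0 → root in [2.080000, 2.380000]
Midpoint of [2.080000, 2.380000] = 2.230000

2.2300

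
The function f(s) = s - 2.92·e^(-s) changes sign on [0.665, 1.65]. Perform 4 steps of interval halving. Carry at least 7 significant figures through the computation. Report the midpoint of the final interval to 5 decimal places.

f(0.665000) = -0.836679, f(1.650000) = 1.089214 (opposite signs)
step 1: m = 1.157500, f(m) = 0.239829 > 0 → root in [0.665000, 1.157500]
step 2: m = 0.911250, f(m) = -0.262652 < 0 → root in [0.911250, 1.157500]
step 3: m = 1.034375, f(m) = -0.003535 < 0 → root in [1.034375, 1.157500]
step 4: m = 1.095938, f(m) = 0.119997 > 0 → root in [1.034375, 1.095938]
Midpoint of [1.034375, 1.095938] = 1.065156

1.06516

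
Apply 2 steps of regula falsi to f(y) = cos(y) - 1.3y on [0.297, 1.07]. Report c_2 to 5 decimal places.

False-position update: c = (a·f(b) − b·f(a))/(f(b) − f(a)); replace the endpoint whose sign matches f(c).
f(0.297000) = 0.570119, f(1.070000) = -0.910876
step 1: c = 0.594572, f(c) = 0.055446 > 0 → new bracket [0.594572, 1.070000]
step 2: c = 0.621851, f(c) = 0.004396 > 0 → new bracket [0.621851, 1.070000]

0.62185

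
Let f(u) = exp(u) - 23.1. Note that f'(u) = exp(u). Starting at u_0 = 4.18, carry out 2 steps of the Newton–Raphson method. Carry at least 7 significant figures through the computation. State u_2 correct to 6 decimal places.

3.208044

Newton update: u ← u − f(u)/f'(u).
u_0 = 4.180000: f = 42.265853, f' = 65.365853 → u_1 = 4.180000 - (42.265853)/(65.365853) = 3.533396
u_1 = 3.533396: f = 11.140033, f' = 34.240033 → u_2 = 3.533396 - (11.140033)/(34.240033) = 3.208044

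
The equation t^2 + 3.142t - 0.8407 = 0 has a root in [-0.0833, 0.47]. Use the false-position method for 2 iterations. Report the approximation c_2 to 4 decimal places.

False-position update: c = (a·f(b) − b·f(a))/(f(b) − f(a)); replace the endpoint whose sign matches f(c).
f(-0.083300) = -1.095490, f(0.470000) = 0.856940
step 1: c = 0.227151, f(c) = -0.075393 < 0 → new bracket [0.227151, 0.470000]
step 2: c = 0.246789, f(c) = -0.004383 < 0 → new bracket [0.246789, 0.470000]

0.2468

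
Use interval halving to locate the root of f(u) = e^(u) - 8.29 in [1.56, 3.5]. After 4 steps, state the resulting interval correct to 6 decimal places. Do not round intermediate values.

[2.045000, 2.166250]

f(1.560000) = -3.531179, f(3.500000) = 24.825452 (opposite signs)
step 1: m = 2.530000, f(m) = 4.263506 > 0 → root in [1.560000, 2.530000]
step 2: m = 2.045000, f(m) = -0.560841 < 0 → root in [2.045000, 2.530000]
step 3: m = 2.287500, f(m) = 1.560281 > 0 → root in [2.045000, 2.287500]
step 4: m = 2.166250, f(m) = 0.435502 > 0 → root in [2.045000, 2.166250]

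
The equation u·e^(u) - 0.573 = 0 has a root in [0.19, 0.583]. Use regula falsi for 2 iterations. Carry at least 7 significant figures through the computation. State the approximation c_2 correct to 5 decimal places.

0.38336

f(0.190000) = -0.343243, f(0.583000) = 0.471389
step 1: c = 0.355589, f(c) = -0.065566 < 0 → new bracket [0.355589, 0.583000]
step 2: c = 0.383358, f(c) = -0.010536 < 0 → new bracket [0.383358, 0.583000]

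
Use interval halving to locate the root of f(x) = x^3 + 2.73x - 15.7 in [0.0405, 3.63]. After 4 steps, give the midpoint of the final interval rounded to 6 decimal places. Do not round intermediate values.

2.171766

f(0.040500) = -15.589369, f(3.630000) = 42.042047 (opposite signs)
step 1: m = 1.835250, f(m) = -4.508384 < 0 → root in [1.835250, 3.630000]
step 2: m = 2.732625, f(m) = 12.165231 > 0 → root in [1.835250, 2.732625]
step 3: m = 2.283937, f(m) = 2.449014 > 0 → root in [1.835250, 2.283937]
step 4: m = 2.059594, f(m) = -1.340664 < 0 → root in [2.059594, 2.283937]
Midpoint of [2.059594, 2.283937] = 2.171766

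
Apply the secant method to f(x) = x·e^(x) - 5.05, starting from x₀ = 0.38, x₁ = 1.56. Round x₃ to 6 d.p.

1.303693

f(x_0) = -4.494332, f(x_1) = 2.373761
x_2 = 1.560000 - (2.373761)·(1.560000 - 0.380000)/(2.373761 - (-4.494332)) = 1.152167; f(x_2) = -1.403344
x_3 = 1.152167 - (-1.403344)·(1.152167 - 1.560000)/(-1.403344 - (2.373761)) = 1.303693; f(x_3) = -0.248667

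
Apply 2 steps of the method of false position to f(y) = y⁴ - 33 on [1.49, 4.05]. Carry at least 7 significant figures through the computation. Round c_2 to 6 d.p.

1.968116

False-position update: c = (a·f(b) − b·f(a))/(f(b) − f(a)); replace the endpoint whose sign matches f(c).
f(1.490000) = -28.071156, f(4.050000) = 236.042006
step 1: c = 1.762089, f(c) = -23.359249 < 0 → new bracket [1.762089, 4.050000]
step 2: c = 1.968116, f(c) = -17.996136 < 0 → new bracket [1.968116, 4.050000]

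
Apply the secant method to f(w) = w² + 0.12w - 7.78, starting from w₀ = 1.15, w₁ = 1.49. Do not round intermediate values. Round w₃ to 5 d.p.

2.55563

f(w_0) = -6.319500, f(w_1) = -5.381100
w_2 = 1.490000 - (-5.381100)·(1.490000 - 1.150000)/(-5.381100 - (-6.319500)) = 3.439674; f(w_2) = 4.464117
w_3 = 3.439674 - (4.464117)·(3.439674 - 1.490000)/(4.464117 - (-5.381100)) = 2.555633; f(w_3) = -0.942063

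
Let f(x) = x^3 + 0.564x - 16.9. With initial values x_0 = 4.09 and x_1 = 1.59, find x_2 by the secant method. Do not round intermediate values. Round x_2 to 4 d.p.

2.0452

f(x_0) = 53.824689, f(x_1) = -11.983561
x_2 = 1.590000 - (-11.983561)·(1.590000 - 4.090000)/(-11.983561 - (53.824689)) = 2.045245; f(x_2) = -7.191161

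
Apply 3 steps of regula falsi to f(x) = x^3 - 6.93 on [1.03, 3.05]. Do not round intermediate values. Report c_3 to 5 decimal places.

f(1.030000) = -5.837273, f(3.050000) = 21.442625
step 1: c = 1.462234, f(c) = -3.803558 < 0 → new bracket [1.462234, 3.050000]
step 2: c = 1.701445, f(c) = -2.004465 < 0 → new bracket [1.701445, 3.050000]
step 3: c = 1.816731, f(c) = -0.933858 < 0 → new bracket [1.816731, 3.050000]

1.81673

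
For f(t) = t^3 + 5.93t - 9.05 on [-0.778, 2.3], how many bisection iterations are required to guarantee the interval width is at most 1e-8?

29

Initial width b − a = 2.3 − -0.778 = 3.078000.
After n steps the width is (b−a)/2^n; need (b−a)/2^n ≤ 1e-8.
So n ≥ log₂(3.078000/1e-8) = log₂(307800000.0000) ≈ 28.1974.
Hence n = 29.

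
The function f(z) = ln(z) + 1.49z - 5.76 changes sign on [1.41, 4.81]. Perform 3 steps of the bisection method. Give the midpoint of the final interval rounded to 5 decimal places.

2.89750

f(1.410000) = -3.315510, f(4.810000) = 2.977597 (opposite signs)
step 1: m = 3.110000, f(m) = 0.008523 > 0 → root in [1.410000, 3.110000]
step 2: m = 2.260000, f(m) = -1.577235 < 0 → root in [2.260000, 3.110000]
step 3: m = 2.685000, f(m) = -0.771669 < 0 → root in [2.685000, 3.110000]
Midpoint of [2.685000, 3.110000] = 2.897500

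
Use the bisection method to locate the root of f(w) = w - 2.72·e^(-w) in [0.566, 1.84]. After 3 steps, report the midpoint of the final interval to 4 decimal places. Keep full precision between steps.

0.9641

f(0.566000) = -0.978394, f(1.840000) = 1.408017 (opposite signs)
step 1: m = 1.203000, f(m) = 0.386206 > 0 → root in [0.566000, 1.203000]
step 2: m = 0.884500, f(m) = -0.238644 < 0 → root in [0.884500, 1.203000]
step 3: m = 1.043750, f(m) = 0.085952 > 0 → root in [0.884500, 1.043750]
Midpoint of [0.884500, 1.043750] = 0.964125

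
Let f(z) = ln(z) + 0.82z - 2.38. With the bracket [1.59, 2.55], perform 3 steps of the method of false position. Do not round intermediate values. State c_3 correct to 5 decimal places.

f(1.590000) = -0.612466, f(2.550000) = 0.647093
step 1: c = 2.056804, f(c) = 0.027733 > 0 → new bracket [1.590000, 2.056804]
step 2: c = 2.036583, f(c) = 0.001271 > 0 → new bracket [1.590000, 2.036583]
step 3: c = 2.035658, f(c) = 0.000058 > 0 → new bracket [1.590000, 2.035658]

2.03566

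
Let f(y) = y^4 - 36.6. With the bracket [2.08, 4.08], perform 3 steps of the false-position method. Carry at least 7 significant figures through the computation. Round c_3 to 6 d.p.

2.367568

False-position update: c = (a·f(b) − b·f(a))/(f(b) − f(a)); replace the endpoint whose sign matches f(c).
f(2.080000) = -17.882263, f(4.080000) = 240.502633
step 1: c = 2.218416, f(c) = -12.380135 < 0 → new bracket [2.218416, 4.080000]
step 2: c = 2.309551, f(c) = -8.148146 < 0 → new bracket [2.309551, 4.080000]
step 3: c = 2.367568, f(c) = -5.179731 < 0 → new bracket [2.367568, 4.080000]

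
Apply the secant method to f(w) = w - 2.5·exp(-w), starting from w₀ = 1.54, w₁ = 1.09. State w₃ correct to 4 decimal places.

0.9591

f(w_0) = 1.004047, f(w_1) = 0.249459
w_2 = 1.090000 - (0.249459)·(1.090000 - 1.540000)/(0.249459 - (1.004047)) = 0.941235; f(w_2) = -0.034130
w_3 = 0.941235 - (-0.034130)·(0.941235 - 1.090000)/(-0.034130 - (0.249459)) = 0.959139; f(w_3) = 0.001081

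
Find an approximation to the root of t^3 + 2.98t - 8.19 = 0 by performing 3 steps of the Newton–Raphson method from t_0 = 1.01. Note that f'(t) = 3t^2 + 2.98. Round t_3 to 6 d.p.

t_0 = 1.010000: f = -4.149899, f' = 6.040300 → t_1 = 1.010000 - (-4.149899)/(6.040300) = 1.697035
t_1 = 1.697035: f = 1.754505, f' = 11.619786 → t_2 = 1.697035 - (1.754505)/(11.619786) = 1.546042
t_2 = 1.546042: f = 0.112629, f' = 10.150741 → t_3 = 1.546042 - (0.112629)/(10.150741) = 1.534947

1.534947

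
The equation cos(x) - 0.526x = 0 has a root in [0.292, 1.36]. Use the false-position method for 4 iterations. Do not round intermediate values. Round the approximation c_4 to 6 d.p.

1.010428

False-position update: c = (a·f(b) − b·f(a))/(f(b) − f(a)); replace the endpoint whose sign matches f(c).
f(0.292000) = 0.804078, f(1.360000) = -0.506121
step 1: c = 0.947439, f(c) = 0.085412 > 0 → new bracket [0.947439, 1.360000]
step 2: c = 1.007009, f(c) = 0.004705 > 0 → new bracket [1.007009, 1.360000]
step 3: c = 1.010260, f(c) = 0.000244 > 0 → new bracket [1.010260, 1.360000]
step 4: c = 1.010428, f(c) = 0.000013 > 0 → new bracket [1.010428, 1.360000]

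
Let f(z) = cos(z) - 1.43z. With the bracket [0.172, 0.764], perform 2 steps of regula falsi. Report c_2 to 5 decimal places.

0.58296

f(0.172000) = 0.739284, f(0.764000) = -0.370445
step 1: c = 0.566381, f(c) = 0.033924 > 0 → new bracket [0.566381, 0.764000]
step 2: c = 0.582960, f(c) = 0.001205 > 0 → new bracket [0.582960, 0.764000]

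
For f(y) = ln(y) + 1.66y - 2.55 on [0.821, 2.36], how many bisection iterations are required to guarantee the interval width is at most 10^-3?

11

Initial width b − a = 2.36 − 0.821 = 1.539000.
After n steps the width is (b−a)/2^n; need (b−a)/2^n ≤ 10^-3.
So n ≥ log₂(1.539000/10^-3) = log₂(1539.0000) ≈ 10.5878.
Hence n = 11.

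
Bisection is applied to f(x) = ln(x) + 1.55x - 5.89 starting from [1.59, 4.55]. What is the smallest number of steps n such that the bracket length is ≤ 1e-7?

25

Initial width b − a = 4.55 − 1.59 = 2.960000.
After n steps the width is (b−a)/2^n; need (b−a)/2^n ≤ 1e-7.
So n ≥ log₂(2.960000/1e-7) = log₂(29600000.0000) ≈ 24.8191.
Hence n = 25.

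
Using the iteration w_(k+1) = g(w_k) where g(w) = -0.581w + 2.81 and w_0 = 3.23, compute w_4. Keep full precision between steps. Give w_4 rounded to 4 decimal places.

w_1 = g(3.230000) = 0.933370
w_2 = g(0.933370) = 2.267712
w_3 = g(2.267712) = 1.492459
w_4 = g(1.492459) = 1.942881

1.9429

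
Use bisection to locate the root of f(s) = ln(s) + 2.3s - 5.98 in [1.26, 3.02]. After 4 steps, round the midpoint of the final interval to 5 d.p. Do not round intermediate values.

2.19500

f(1.260000) = -2.850888, f(3.020000) = 2.071257 (opposite signs)
step 1: m = 2.140000, f(m) = -0.297194 < 0 → root in [2.140000, 3.020000]
step 2: m = 2.580000, f(m) = 0.901789 > 0 → root in [2.140000, 2.580000]
step 3: m = 2.360000, f(m) = 0.306662 > 0 → root in [2.140000, 2.360000]
step 4: m = 2.250000, f(m) = 0.005930 > 0 → root in [2.140000, 2.250000]
Midpoint of [2.140000, 2.250000] = 2.195000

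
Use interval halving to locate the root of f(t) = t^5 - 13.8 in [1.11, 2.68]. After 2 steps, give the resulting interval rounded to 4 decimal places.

[1.5025, 1.8950]

f(1.110000) = -12.114942, f(2.680000) = 124.452811 (opposite signs)
step 1: m = 1.895000, f(m) = 10.636898 > 0 → root in [1.110000, 1.895000]
step 2: m = 1.502500, f(m) = -6.142757 < 0 → root in [1.502500, 1.895000]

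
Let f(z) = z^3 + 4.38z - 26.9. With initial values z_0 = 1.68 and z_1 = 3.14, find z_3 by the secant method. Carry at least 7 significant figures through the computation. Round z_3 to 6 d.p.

2.482303

f(z_0) = -14.799968, f(z_1) = 17.812344
z_2 = 3.140000 - (17.812344)·(3.140000 - 1.680000)/(17.812344 - (-14.799968)) = 2.342570; f(z_2) = -3.784367
z_3 = 2.342570 - (-3.784367)·(2.342570 - 3.140000)/(-3.784367 - (17.812344)) = 2.482303; f(z_3) = -0.731986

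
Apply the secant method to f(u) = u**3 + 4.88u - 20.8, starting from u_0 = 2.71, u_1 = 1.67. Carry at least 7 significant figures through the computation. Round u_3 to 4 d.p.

Secant update: u_(k+1) = u_k − f(u_k)·(u_k − u_(k-1))/(f(u_k) − f(u_(k-1))).
f(u_0) = 12.327311, f(u_1) = -7.992937
u_2 = 1.670000 - (-7.992937)·(1.670000 - 2.710000)/(-7.992937 - (12.327311)) = 2.079082; f(u_2) = -1.667072
u_3 = 2.079082 - (-1.667072)·(2.079082 - 1.670000)/(-1.667072 - (-7.992937)) = 2.186889; f(u_3) = 0.330776

2.1869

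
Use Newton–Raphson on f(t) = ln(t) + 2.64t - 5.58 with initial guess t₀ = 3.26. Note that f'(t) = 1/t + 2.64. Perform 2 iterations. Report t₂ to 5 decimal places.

t_0 = 3.260000: f = 4.208127, f' = 2.946748 → t_1 = 3.260000 - (4.208127)/(2.946748) = 1.831942
t_1 = 1.831942: f = -0.138296, f' = 3.185869 → t_2 = 1.831942 - (-0.138296)/(3.185869) = 1.875351

1.87535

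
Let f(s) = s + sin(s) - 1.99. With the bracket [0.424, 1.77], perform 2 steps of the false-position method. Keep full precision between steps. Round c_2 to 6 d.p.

f(0.424000) = -1.154590, f(1.770000) = 0.760224
step 1: c = 1.235608, f(c) = 0.189956 > 0 → new bracket [0.424000, 1.235608]
step 2: c = 1.120945, f(c) = 0.031456 > 0 → new bracket [0.424000, 1.120945]

1.120945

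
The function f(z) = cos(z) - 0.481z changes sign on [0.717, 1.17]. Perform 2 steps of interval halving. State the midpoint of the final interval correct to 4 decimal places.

f(0.717000) = 0.408903, f(1.170000) = -0.172618 (opposite signs)
step 1: m = 0.943500, f(m) = 0.133134 > 0 → root in [0.943500, 1.170000]
step 2: m = 1.056750, f(m) = -0.016592 < 0 → root in [0.943500, 1.056750]
Midpoint of [0.943500, 1.056750] = 1.000125

1.0001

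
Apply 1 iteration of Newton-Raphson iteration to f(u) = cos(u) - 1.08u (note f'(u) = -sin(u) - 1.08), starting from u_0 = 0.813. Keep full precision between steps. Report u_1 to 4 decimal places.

0.7074

Newton update: u ← u − f(u)/f'(u).
u_0 = 0.813000: f = -0.190718, f' = -1.806352 → u_1 = 0.813000 - (-0.190718)/(-1.806352) = 0.707418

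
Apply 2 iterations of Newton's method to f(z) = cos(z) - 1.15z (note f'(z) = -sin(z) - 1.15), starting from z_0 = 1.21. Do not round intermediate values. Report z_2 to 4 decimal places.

Newton update: z ← z − f(z)/f'(z).
z_0 = 1.210000: f = -1.038481, f' = -2.085616 → z_1 = 1.210000 - (-1.038481)/(-2.085616) = 0.712075
z_1 = 0.712075: f = -0.061878, f' = -1.803406 → z_2 = 0.712075 - (-0.061878)/(-1.803406) = 0.677763

0.6778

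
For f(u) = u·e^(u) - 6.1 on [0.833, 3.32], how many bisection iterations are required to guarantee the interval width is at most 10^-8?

Initial width b − a = 3.32 − 0.833 = 2.487000.
After n steps the width is (b−a)/2^n; need (b−a)/2^n ≤ 10^-8.
So n ≥ log₂(2.487000/10^-8) = log₂(248700000.0000) ≈ 27.8898.
Hence n = 28.

28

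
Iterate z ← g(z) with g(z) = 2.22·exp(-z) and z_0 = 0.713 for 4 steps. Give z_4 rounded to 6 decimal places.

0.776081

z_1 = g(0.713000) = 1.088181
z_2 = g(1.088181) = 0.747760
z_3 = g(0.747760) = 1.051006
z_4 = g(1.051006) = 0.776081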